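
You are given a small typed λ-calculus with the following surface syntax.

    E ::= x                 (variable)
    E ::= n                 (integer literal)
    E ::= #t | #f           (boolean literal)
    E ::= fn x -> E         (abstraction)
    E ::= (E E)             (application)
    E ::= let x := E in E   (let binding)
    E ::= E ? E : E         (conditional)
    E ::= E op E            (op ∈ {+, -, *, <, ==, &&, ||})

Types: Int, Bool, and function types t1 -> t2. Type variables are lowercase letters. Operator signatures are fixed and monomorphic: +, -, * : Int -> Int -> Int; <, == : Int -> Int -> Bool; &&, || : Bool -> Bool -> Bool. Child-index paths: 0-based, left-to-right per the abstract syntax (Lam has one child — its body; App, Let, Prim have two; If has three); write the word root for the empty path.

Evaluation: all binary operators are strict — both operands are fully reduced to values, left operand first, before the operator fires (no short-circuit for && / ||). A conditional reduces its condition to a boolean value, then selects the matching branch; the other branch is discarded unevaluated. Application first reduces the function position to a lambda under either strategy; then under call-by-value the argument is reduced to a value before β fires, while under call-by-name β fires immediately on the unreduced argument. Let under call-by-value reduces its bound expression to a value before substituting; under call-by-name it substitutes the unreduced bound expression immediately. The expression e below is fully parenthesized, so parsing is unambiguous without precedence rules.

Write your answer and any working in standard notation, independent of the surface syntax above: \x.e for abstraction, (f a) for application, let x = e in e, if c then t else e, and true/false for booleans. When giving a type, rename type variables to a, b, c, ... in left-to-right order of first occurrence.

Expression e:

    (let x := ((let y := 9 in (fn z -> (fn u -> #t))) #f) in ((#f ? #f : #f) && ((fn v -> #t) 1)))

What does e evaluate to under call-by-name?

Answer: false

Trace:
step 0: (let x = ((let y = 9 in (\z.(\u.true))) false) in ((if false then false else false) && ((\v.true) 1)))
step 1: [let@root] ((if false then false else false) && ((\v.true) 1))
step 2: [if@0] (false && ((\v.true) 1))
step 3: [beta@1] (false && true)
step 4: [delta@root] false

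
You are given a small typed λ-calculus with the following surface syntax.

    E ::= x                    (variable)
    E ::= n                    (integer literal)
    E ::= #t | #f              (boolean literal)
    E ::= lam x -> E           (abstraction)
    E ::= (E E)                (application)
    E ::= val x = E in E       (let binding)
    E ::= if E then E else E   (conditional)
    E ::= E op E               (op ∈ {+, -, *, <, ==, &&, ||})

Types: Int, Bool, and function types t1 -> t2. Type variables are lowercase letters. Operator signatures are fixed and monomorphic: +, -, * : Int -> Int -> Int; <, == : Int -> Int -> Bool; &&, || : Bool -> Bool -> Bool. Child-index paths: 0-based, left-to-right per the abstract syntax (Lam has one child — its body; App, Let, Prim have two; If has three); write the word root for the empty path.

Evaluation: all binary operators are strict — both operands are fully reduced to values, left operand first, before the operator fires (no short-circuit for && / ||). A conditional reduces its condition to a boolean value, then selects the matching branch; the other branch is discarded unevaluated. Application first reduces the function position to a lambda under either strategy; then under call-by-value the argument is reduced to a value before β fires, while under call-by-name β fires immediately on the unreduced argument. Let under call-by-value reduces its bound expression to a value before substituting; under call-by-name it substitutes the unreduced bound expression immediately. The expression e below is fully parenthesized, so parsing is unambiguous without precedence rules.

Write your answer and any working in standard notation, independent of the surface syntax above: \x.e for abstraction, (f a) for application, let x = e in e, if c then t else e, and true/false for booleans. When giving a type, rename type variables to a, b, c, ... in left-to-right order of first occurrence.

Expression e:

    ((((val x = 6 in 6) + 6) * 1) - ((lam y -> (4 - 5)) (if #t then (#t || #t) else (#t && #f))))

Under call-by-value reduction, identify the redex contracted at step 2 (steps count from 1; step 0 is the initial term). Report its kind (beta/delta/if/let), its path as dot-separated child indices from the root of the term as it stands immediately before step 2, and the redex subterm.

Answer: delta at 0.0 : (6 + 6)

Derivation:
step 0: ((((let x = 6 in 6) + 6) * 1) - ((\y.(4 - 5)) (if true then (true || true) else (true && false))))
step 1: [let@0.0.0] (((6 + 6) * 1) - ((\y.(4 - 5)) (if true then (true || true) else (true && false))))
step 2: [delta@0.0] ((12 * 1) - ((\y.(4 - 5)) (if true then (true || true) else (true && false))))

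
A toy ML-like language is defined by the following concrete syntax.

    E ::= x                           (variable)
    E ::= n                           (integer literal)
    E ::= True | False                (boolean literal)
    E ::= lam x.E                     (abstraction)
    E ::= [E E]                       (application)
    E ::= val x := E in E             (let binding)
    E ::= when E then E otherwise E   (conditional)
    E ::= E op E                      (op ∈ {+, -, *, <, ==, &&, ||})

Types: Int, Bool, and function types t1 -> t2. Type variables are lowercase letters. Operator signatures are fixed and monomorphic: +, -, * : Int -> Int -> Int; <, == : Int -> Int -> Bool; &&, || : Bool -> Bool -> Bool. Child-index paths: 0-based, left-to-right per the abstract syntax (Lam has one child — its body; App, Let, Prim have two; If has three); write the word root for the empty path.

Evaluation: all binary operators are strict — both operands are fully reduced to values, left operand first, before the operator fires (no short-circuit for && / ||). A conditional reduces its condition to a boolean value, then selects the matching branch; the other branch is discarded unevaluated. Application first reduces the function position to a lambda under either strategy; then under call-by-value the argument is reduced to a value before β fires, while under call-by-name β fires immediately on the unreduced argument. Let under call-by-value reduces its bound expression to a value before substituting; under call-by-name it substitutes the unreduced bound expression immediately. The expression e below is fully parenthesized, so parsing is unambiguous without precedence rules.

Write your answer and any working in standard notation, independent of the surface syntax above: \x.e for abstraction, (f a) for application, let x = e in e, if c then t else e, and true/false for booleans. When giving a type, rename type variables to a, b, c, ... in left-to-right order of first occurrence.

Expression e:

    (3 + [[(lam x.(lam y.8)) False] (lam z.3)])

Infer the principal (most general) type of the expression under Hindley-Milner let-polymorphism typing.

Answer: Int

Trace:
  unify Int ~ Int
\y._ : b -> Int
\x._ : a -> b -> Int
  unify a -> b -> Int ~ Bool -> c
  unify a ~ Bool
  unify b -> Int ~ c
_ _ : b -> Int
\z._ : d -> Int
  unify b -> Int ~ (d -> Int) -> e
  unify b ~ d -> Int
  unify Int ~ e
_ _ : Int
  unify Int ~ Int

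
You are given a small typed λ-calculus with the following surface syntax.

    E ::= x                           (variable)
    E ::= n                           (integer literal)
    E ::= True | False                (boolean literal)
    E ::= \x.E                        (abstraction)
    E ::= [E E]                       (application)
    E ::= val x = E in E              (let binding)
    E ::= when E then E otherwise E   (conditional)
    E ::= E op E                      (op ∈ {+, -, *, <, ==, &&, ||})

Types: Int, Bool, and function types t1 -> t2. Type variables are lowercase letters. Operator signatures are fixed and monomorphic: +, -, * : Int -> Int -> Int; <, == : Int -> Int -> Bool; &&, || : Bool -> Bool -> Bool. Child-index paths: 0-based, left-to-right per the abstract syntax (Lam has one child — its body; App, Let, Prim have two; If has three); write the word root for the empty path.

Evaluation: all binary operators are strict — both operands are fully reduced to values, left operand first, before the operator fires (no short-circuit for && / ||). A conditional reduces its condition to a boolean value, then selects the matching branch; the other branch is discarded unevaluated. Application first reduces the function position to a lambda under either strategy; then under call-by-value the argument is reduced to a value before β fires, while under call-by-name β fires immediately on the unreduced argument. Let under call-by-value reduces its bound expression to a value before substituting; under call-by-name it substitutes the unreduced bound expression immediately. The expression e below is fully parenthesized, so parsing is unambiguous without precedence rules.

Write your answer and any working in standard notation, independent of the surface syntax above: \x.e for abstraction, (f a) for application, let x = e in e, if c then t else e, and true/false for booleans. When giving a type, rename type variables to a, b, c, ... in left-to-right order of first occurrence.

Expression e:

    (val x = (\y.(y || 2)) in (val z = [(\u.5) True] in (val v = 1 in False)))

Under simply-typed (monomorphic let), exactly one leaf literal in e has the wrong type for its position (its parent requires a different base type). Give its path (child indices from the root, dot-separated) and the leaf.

Trace:
y : a
  unify a ~ Bool
  unify Int ~ Bool
  FAIL: mismatch Int ~ Bool

Answer: 0.0.1 : 2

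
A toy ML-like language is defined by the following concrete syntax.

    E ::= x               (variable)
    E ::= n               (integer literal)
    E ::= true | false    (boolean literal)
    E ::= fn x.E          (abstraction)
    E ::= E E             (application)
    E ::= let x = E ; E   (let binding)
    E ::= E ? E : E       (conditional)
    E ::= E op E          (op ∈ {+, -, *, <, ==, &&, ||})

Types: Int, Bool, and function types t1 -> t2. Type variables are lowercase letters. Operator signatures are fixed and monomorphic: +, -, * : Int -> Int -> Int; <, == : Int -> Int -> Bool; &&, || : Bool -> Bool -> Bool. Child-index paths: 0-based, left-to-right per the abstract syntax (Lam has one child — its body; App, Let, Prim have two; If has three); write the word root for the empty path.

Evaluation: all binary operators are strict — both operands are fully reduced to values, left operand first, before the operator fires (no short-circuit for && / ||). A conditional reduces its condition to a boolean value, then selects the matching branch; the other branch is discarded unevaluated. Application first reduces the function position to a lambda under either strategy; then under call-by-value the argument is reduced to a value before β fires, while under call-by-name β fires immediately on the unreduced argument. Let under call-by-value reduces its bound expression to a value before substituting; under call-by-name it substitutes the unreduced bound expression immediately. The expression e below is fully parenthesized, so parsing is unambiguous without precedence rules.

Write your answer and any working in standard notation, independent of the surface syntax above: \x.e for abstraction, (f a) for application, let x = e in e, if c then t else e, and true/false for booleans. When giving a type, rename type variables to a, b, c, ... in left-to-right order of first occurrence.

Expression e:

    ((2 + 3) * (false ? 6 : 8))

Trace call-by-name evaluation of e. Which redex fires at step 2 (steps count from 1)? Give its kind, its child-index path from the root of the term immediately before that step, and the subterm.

Answer: if at 1 : (if false then 6 else 8)

Working:
step 0: ((2 + 3) * (if false then 6 else 8))
step 1: [delta@0] (5 * (if false then 6 else 8))
step 2: [if@1] (5 * 8)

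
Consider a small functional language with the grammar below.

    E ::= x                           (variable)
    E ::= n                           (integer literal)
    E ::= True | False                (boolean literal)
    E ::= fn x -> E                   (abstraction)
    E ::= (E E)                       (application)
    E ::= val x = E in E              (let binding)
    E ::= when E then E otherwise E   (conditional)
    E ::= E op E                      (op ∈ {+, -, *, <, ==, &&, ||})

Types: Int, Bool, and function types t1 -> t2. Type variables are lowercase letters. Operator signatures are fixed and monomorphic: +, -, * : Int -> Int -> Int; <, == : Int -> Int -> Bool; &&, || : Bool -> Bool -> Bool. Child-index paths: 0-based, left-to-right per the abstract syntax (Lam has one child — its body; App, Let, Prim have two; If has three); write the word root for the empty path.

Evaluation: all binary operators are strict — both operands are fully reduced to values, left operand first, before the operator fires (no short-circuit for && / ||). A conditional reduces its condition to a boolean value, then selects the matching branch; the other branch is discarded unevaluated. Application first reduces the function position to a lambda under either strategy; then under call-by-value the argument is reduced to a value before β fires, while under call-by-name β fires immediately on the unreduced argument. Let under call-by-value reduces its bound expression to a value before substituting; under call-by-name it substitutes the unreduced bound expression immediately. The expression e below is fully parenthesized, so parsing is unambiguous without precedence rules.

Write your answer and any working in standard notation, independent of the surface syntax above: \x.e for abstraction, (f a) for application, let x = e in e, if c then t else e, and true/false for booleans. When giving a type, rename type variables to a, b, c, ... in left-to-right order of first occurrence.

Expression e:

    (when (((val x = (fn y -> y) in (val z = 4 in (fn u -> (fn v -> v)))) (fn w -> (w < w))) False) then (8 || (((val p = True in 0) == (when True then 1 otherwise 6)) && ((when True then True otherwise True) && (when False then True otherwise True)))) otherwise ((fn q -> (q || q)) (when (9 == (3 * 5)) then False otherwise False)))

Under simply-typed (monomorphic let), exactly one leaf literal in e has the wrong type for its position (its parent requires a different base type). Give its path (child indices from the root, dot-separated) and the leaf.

Working:
y : a
\y._ : a -> a
let x : a -> a
let z : Int
v : c
\v._ : c -> c
\u._ : b -> c -> c
w : d
  unify d ~ Int
w : Int
  unify Int ~ Int
\w._ : Int -> Bool
  unify b -> c -> c ~ (Int -> Bool) -> e
  unify b ~ Int -> Bool
  unify c -> c ~ e
_ _ : c -> c
  unify c -> c ~ Bool -> f
  unify c ~ Bool
  unify Bool ~ f
_ _ : Bool
  unify Bool ~ Bool
  unify Int ~ Bool
  FAIL: mismatch Int ~ Bool

Answer: 1.0 : 8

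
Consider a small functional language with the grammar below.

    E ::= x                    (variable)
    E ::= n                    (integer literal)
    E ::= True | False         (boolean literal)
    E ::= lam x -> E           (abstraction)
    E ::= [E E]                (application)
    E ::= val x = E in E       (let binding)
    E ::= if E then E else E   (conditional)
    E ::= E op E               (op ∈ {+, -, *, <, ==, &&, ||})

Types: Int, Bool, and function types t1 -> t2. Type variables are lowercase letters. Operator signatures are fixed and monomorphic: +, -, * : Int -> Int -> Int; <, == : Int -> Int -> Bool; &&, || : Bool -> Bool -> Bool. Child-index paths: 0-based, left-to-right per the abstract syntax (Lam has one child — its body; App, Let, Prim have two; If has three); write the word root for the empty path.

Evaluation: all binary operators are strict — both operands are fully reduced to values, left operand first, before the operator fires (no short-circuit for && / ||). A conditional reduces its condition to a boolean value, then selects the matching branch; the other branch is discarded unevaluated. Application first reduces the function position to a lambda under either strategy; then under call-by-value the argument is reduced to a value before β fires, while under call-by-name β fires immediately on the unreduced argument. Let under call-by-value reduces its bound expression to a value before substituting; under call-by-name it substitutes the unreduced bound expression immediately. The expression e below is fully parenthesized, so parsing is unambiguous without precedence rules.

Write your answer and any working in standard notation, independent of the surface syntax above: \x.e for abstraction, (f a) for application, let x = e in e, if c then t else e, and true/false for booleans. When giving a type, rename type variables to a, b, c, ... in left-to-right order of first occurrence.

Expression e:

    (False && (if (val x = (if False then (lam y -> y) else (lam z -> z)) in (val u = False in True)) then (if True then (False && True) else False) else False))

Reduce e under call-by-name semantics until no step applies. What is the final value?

Derivation:
step 0: (false && (if (let x = (if false then (\y.y) else (\z.z)) in (let u = false in true)) then (if true then (false && true) else false) else false))
step 1: [let@1.0] (false && (if (let u = false in true) then (if true then (false && true) else false) else false))
step 2: [let@1.0] (false && (if true then (if true then (false && true) else false) else false))
step 3: [if@1] (false && (if true then (false && true) else false))
step 4: [if@1] (false && (false && true))
step 5: [delta@1] (false && false)
step 6: [delta@root] false

Answer: false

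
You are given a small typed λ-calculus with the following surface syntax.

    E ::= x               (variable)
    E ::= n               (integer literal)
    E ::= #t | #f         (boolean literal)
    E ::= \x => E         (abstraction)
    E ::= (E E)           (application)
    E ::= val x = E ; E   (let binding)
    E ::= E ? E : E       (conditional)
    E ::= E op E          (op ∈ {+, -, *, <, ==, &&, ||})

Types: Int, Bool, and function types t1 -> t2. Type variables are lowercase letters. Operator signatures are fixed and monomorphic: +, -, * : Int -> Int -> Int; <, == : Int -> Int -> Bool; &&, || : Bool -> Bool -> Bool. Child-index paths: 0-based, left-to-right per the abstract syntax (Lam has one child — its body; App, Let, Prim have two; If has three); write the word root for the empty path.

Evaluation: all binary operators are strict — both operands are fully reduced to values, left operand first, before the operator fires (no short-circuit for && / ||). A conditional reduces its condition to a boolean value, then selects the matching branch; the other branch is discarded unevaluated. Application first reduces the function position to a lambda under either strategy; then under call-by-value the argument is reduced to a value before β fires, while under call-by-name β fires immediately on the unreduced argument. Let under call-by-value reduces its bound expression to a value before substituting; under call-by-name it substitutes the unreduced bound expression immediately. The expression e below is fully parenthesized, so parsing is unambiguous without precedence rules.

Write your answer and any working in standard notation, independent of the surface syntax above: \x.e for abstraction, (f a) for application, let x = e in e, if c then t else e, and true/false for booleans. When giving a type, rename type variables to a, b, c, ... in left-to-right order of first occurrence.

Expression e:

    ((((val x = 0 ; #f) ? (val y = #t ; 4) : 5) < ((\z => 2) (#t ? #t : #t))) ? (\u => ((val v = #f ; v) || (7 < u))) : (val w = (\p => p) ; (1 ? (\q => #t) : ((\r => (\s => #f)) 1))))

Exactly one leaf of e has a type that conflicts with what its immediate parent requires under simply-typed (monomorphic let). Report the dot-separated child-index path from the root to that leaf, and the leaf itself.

Trace:
let x : Int
  unify Bool ~ Bool
let y : Bool
  unify Int ~ Int
  unify Int ~ Int
\z._ : a -> Int
  unify Bool ~ Bool
  unify Bool ~ Bool
  unify a -> Int ~ Bool -> b
  unify a ~ Bool
  unify Int ~ b
_ _ : Int
  unify Int ~ Int
  unify Bool ~ Bool
let v : Bool
v : Bool
  unify Bool ~ Bool
  unify Int ~ Int
u : c
  unify c ~ Int
  unify Bool ~ Bool
\u._ : Int -> Bool
p : d
\p._ : d -> d
let w : d -> d
  unify Int ~ Bool
  FAIL: mismatch Int ~ Bool

Answer: 2.1.0 : 1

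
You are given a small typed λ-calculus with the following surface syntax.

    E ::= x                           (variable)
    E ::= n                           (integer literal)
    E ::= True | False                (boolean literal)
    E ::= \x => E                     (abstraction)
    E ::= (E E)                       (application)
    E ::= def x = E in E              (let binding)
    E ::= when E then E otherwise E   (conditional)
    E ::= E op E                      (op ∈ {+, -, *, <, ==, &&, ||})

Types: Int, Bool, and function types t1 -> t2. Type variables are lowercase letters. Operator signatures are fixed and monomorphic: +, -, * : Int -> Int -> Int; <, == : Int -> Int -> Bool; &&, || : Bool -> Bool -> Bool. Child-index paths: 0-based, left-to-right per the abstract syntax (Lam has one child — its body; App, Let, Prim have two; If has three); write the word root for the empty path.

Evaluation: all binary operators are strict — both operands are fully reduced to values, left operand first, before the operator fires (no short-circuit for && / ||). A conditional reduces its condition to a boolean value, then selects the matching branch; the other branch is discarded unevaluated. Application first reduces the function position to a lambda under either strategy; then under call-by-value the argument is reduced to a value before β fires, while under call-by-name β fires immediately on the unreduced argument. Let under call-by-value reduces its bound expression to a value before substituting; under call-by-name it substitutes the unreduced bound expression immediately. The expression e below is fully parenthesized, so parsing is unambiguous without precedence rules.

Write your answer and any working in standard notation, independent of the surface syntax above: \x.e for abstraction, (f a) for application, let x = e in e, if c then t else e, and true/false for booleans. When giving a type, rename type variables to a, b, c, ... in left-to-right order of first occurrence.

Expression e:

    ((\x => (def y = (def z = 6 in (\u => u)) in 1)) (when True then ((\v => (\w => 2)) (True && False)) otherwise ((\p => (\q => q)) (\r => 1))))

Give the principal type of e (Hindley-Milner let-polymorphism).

Answer: Int

Working:
let z : Int
u : b
\u._ : b -> b
let y : forall. b -> b
\x._ : a -> Int
  unify Bool ~ Bool
\w._ : d -> Int
\v._ : c -> d -> Int
  unify Bool ~ Bool
  unify Bool ~ Bool
  unify c -> d -> Int ~ Bool -> e
  unify c ~ Bool
  unify d -> Int ~ e
_ _ : d -> Int
q : g
\q._ : g -> g
\p._ : f -> g -> g
\r._ : h -> Int
  unify f -> g -> g ~ (h -> Int) -> i
  unify f ~ h -> Int
  unify g -> g ~ i
_ _ : g -> g
  unify d -> Int ~ g -> g
  unify d ~ g
  unify Int ~ g
  unify a -> Int ~ (Int -> Int) -> j
  unify a ~ Int -> Int
  unify Int ~ j
_ _ : Int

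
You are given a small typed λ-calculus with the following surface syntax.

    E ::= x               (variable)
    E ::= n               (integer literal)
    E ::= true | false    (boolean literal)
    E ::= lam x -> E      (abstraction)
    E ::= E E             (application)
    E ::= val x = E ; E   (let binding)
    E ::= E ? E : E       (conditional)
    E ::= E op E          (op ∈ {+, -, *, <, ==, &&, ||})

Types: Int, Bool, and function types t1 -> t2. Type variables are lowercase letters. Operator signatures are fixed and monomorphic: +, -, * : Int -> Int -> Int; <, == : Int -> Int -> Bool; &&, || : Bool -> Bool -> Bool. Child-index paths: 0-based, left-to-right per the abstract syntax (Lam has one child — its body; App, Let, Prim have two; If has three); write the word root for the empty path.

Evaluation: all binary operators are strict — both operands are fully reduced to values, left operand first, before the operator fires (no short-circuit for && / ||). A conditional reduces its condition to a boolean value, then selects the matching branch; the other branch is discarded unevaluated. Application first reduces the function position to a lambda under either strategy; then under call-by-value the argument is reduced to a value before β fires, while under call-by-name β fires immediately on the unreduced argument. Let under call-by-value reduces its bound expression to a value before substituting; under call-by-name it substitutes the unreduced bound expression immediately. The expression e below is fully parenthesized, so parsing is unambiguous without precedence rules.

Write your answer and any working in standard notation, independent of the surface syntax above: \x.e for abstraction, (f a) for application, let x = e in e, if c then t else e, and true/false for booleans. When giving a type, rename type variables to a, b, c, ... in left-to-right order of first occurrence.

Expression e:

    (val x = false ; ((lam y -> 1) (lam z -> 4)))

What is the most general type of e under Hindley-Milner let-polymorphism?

Derivation:
let x : Bool
\y._ : a -> Int
\z._ : b -> Int
  unify a -> Int ~ (b -> Int) -> c
  unify a ~ b -> Int
  unify Int ~ c
_ _ : Int

Answer: Int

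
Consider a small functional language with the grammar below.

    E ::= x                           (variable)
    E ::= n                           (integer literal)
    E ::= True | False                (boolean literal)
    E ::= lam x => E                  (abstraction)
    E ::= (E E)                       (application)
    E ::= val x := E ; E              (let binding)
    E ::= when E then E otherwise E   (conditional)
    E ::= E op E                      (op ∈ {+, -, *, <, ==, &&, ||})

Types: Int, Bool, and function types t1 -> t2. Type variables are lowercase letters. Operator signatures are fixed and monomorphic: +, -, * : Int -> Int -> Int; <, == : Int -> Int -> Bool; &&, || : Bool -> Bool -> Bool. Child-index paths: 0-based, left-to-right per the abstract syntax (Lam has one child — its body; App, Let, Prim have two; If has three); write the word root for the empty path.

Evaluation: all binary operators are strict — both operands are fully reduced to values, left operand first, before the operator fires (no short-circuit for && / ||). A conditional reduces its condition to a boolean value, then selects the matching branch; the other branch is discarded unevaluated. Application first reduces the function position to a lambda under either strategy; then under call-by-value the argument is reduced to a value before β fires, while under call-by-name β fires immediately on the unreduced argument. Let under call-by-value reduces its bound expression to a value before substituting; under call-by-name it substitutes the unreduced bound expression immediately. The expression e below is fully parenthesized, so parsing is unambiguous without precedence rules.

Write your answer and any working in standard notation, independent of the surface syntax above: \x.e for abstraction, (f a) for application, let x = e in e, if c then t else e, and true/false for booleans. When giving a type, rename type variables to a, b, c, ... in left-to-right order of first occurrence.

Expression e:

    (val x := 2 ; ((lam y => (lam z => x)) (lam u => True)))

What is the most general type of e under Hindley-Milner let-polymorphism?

Answer: a -> Int

Derivation:
let x : Int
x : Int
\z._ : b -> Int
\y._ : a -> b -> Int
\u._ : c -> Bool
  unify a -> b -> Int ~ (c -> Bool) -> d
  unify a ~ c -> Bool
  unify b -> Int ~ d
_ _ : b -> Int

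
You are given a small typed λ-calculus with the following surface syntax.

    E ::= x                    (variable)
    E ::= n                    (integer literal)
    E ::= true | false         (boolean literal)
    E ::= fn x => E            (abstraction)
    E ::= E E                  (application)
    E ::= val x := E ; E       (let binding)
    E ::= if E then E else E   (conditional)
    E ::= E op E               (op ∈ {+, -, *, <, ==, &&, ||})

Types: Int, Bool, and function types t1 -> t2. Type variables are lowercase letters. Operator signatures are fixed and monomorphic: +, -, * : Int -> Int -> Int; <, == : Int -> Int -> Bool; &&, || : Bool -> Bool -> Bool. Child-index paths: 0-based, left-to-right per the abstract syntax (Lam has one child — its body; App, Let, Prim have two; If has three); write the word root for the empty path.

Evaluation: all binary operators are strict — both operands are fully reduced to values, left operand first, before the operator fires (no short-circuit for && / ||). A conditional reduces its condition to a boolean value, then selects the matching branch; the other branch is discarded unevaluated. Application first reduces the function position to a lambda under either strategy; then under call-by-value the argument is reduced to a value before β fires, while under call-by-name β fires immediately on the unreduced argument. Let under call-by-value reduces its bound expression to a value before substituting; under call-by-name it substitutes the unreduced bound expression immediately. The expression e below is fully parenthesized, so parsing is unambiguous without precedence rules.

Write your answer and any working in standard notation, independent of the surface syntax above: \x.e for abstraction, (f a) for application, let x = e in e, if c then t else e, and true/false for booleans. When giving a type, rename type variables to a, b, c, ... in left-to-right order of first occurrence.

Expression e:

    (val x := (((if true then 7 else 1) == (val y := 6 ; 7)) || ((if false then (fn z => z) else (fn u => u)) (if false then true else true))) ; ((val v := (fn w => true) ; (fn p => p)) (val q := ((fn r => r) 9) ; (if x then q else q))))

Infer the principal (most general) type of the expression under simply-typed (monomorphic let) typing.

Derivation:
  unify Bool ~ Bool
  unify Int ~ Int
  unify Int ~ Int
let y : Int
  unify Int ~ Int
  unify Bool ~ Bool
  unify Bool ~ Bool
z : a
\z._ : a -> a
u : b
\u._ : b -> b
  unify a -> a ~ b -> b
  unify a ~ b
  unify b ~ b
  unify Bool ~ Bool
  unify Bool ~ Bool
  unify b -> b ~ Bool -> c
  unify b ~ Bool
  unify Bool ~ c
_ _ : Bool
  unify Bool ~ Bool
let x : Bool
\w._ : d -> Bool
let v : d -> Bool
p : e
\p._ : e -> e
r : f
\r._ : f -> f
  unify f -> f ~ Int -> g
  unify f ~ Int
  unify Int ~ g
_ _ : Int
let q : Int
x : Bool
  unify Bool ~ Bool
q : Int
q : Int
  unify Int ~ Int
  unify e -> e ~ Int -> h
  unify e ~ Int
  unify Int ~ h
_ _ : Int

Answer: Int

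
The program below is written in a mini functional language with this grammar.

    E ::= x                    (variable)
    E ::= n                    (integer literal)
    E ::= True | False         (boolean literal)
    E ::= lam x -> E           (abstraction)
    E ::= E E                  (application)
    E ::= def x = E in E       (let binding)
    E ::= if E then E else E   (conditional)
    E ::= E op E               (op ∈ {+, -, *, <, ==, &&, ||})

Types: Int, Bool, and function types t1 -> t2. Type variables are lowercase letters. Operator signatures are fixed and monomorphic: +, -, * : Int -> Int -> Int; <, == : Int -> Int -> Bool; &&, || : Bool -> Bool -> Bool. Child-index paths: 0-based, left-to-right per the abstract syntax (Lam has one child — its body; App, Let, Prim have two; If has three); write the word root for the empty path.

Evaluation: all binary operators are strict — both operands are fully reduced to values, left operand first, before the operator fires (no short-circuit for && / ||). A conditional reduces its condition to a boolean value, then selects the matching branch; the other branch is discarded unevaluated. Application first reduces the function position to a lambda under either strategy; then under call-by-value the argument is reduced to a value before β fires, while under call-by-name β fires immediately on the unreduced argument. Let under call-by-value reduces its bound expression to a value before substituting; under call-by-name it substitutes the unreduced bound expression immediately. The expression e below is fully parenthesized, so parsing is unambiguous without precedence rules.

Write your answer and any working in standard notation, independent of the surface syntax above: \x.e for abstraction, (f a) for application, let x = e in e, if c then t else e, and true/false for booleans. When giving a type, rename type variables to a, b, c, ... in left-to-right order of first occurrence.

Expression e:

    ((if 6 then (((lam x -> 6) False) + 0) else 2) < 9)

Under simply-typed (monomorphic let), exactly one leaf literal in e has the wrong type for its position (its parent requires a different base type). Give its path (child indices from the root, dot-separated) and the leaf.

Answer: 0.0 : 6

Trace:
  unify Int ~ Bool
  FAIL: mismatch Int ~ Bool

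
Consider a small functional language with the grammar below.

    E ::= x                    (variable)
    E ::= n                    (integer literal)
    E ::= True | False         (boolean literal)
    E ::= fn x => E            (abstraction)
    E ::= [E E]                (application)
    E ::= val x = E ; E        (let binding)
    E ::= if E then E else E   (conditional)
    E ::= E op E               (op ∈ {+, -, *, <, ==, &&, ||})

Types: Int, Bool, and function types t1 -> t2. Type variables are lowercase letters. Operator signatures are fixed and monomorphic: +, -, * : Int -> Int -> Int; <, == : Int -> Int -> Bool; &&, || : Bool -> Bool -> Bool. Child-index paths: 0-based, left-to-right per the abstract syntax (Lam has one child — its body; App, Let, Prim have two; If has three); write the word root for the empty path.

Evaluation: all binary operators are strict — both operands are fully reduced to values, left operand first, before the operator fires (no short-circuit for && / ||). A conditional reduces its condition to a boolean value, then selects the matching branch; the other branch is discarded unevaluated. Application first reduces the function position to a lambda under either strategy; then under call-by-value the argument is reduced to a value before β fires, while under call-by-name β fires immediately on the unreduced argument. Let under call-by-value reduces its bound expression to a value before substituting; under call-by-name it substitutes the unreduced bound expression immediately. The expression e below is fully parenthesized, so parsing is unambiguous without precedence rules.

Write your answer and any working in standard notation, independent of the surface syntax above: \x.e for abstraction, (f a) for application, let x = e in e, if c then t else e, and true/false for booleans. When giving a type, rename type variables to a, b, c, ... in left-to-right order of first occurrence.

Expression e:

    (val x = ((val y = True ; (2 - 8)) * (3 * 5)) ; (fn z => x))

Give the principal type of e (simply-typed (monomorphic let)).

Trace:
let y : Bool
  unify Int ~ Int
  unify Int ~ Int
  unify Int ~ Int
  unify Int ~ Int
  unify Int ~ Int
  unify Int ~ Int
let x : Int
x : Int
\z._ : a -> Int

Answer: a -> Int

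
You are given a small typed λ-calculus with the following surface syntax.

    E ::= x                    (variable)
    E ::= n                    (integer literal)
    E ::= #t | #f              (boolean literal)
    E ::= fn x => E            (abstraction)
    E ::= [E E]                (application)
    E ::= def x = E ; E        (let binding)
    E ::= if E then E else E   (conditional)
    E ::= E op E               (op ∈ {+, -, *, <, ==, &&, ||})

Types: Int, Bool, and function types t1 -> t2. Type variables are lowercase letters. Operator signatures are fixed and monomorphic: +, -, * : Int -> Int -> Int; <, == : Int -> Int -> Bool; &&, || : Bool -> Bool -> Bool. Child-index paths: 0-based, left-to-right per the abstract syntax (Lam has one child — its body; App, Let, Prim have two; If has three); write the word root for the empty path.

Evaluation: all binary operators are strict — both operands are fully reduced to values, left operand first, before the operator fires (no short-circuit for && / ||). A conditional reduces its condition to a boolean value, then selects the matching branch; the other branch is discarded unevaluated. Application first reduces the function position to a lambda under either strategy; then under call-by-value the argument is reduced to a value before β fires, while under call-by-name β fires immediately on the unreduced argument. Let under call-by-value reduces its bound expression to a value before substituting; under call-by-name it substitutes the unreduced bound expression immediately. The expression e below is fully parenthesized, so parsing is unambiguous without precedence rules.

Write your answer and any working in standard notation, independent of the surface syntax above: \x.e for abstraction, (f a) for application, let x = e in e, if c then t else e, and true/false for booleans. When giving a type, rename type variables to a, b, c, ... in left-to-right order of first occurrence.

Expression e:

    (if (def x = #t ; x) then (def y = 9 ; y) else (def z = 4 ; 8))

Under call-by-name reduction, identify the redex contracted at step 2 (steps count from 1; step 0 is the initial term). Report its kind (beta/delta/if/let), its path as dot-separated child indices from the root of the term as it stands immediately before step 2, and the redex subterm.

Working:
step 0: (if (let x = true in x) then (let y = 9 in y) else (let z = 4 in 8))
step 1: [let@0] (if true then (let y = 9 in y) else (let z = 4 in 8))
step 2: [if@root] (let y = 9 in y)

Answer: if at root : (if true then (let y = 9 in y) else (let z = 4 in 8))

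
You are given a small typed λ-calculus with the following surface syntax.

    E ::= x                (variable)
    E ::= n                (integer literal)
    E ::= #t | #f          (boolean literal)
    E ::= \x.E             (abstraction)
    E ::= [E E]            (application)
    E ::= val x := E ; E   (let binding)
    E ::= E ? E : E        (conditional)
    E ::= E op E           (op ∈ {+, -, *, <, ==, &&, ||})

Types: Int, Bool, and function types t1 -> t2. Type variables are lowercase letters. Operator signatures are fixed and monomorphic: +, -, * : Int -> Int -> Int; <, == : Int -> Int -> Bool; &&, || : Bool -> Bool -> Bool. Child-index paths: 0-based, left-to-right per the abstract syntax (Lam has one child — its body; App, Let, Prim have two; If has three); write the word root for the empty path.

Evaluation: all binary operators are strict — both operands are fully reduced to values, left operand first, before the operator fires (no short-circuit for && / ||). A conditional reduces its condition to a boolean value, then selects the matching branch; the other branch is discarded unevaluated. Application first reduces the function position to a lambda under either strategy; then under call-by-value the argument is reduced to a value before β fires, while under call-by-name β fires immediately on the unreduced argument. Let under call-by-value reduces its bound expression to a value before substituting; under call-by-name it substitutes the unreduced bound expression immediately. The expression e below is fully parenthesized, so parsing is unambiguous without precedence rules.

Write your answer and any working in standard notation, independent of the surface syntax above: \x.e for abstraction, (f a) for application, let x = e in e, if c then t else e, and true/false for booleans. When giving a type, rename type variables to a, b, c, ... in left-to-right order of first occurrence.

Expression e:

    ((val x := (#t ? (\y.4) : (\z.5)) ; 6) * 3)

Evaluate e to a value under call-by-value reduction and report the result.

Answer: 18

Working:
step 0: ((let x = (if true then (\y.4) else (\z.5)) in 6) * 3)
step 1: [if@0.0] ((let x = (\y.4) in 6) * 3)
step 2: [let@0] (6 * 3)
step 3: [delta@root] 18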